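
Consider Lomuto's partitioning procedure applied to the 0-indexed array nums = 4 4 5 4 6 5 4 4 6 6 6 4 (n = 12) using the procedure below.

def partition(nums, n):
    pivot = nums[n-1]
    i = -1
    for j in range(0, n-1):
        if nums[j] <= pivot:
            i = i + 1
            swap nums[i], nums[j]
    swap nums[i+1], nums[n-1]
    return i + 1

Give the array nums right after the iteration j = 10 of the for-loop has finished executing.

pivot = nums[11] = 4; i = -1
j=0: nums[0]=4 ≤ 4 → i=0, swap nums[0],nums[0] (no change) → 4 4 5 4 6 5 4 4 6 6 6 4
j=1: nums[1]=4 ≤ 4 → i=1, swap nums[1],nums[1] (no change) → 4 4 5 4 6 5 4 4 6 6 6 4
j=2: nums[2]=5 > 4 → no swap
j=3: nums[3]=4 ≤ 4 → i=2, swap nums[2],nums[3] → 4 4 4 5 6 5 4 4 6 6 6 4
j=4: nums[4]=6 > 4 → no swap
j=5: nums[5]=5 > 4 → no swap
j=6: nums[6]=4 ≤ 4 → i=3, swap nums[3],nums[6] → 4 4 4 4 6 5 5 4 6 6 6 4
j=7: nums[7]=4 ≤ 4 → i=4, swap nums[4],nums[7] → 4 4 4 4 4 5 5 6 6 6 6 4
j=8: nums[8]=6 > 4 → no swap
j=9: nums[9]=6 > 4 → no swap
j=10: nums[10]=6 > 4 → no swap
(after j=10) nums = 4 4 4 4 4 5 5 6 6 6 6 4

4 4 4 4 4 5 5 6 6 6 6 4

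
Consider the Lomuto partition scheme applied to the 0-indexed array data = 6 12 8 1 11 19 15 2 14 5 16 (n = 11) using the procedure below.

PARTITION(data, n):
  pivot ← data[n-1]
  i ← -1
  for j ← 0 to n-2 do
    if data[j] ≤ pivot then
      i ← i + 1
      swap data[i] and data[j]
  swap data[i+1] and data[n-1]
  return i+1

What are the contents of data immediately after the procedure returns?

6 12 8 1 11 15 2 14 5 16 19

pivot = data[10] = 16; i = -1
j=0: data[0]=6 ≤ 16 → i=0, swap data[0],data[0] (no change) → 6 12 8 1 11 19 15 2 14 5 16
j=1: data[1]=12 ≤ 16 → i=1, swap data[1],data[1] (no change) → 6 12 8 1 11 19 15 2 14 5 16
j=2: data[2]=8 ≤ 16 → i=2, swap data[2],data[2] (no change) → 6 12 8 1 11 19 15 2 14 5 16
j=3: data[3]=1 ≤ 16 → i=3, swap data[3],data[3] (no change) → 6 12 8 1 11 19 15 2 14 5 16
j=4: data[4]=11 ≤ 16 → i=4, swap data[4],data[4] (no change) → 6 12 8 1 11 19 15 2 14 5 16
j=5: data[5]=19 > 16 → no swap
j=6: data[6]=15 ≤ 16 → i=5, swap data[5],data[6] → 6 12 8 1 11 15 19 2 14 5 16
j=7: data[7]=2 ≤ 16 → i=6, swap data[6],data[7] → 6 12 8 1 11 15 2 19 14 5 16
j=8: data[8]=14 ≤ 16 → i=7, swap data[7],data[8] → 6 12 8 1 11 15 2 14 19 5 16
j=9: data[9]=5 ≤ 16 → i=8, swap data[8],data[9] → 6 12 8 1 11 15 2 14 5 19 16
final swap data[9],data[10] → 6 12 8 1 11 15 2 14 5 16 19; return 9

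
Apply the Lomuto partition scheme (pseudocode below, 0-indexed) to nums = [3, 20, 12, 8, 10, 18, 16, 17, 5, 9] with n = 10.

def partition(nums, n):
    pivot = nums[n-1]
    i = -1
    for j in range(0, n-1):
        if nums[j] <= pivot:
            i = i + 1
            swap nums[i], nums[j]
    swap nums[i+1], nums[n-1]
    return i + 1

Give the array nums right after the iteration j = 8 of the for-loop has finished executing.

pivot=9, i=-1
j=0: 3≤9, i=0, swap(0,0) ⇒ [3, 20, 12, 8, 10, 18, 16, 17, 5, 9]
j=1: 20>9, skip
j=2: 12>9, skip
j=3: 8≤9, i=1, swap(1,3) ⇒ [3, 8, 12, 20, 10, 18, 16, 17, 5, 9]
j=4: 10>9, skip
j=5: 18>9, skip
j=6: 16>9, skip
j=7: 17>9, skip
j=8: 5≤9, i=2, swap(2,8) ⇒ [3, 8, 5, 20, 10, 18, 16, 17, 12, 9]
(after j=8) nums = [3, 8, 5, 20, 10, 18, 16, 17, 12, 9]

[3, 8, 5, 20, 10, 18, 16, 17, 12, 9]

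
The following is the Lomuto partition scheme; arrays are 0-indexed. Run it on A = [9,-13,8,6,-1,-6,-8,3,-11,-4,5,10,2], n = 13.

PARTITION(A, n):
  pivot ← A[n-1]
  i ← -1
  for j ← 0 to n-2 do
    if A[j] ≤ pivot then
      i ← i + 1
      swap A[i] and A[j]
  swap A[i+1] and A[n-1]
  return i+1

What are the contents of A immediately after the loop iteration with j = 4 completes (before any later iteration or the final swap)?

[-13,-1,8,6,9,-6,-8,3,-11,-4,5,10,2]

pivot = A[12] = 2; i = -1
j=0: A[0]=9 > 2 → no swap
j=1: A[1]=-13 ≤ 2 → i=0, swap A[0],A[1] → [-13,9,8,6,-1,-6,-8,3,-11,-4,5,10,2]
j=2: A[2]=8 > 2 → no swap
j=3: A[3]=6 > 2 → no swap
j=4: A[4]=-1 ≤ 2 → i=1, swap A[1],A[4] → [-13,-1,8,6,9,-6,-8,3,-11,-4,5,10,2]
(after j=4) A = [-13,-1,8,6,9,-6,-8,3,-11,-4,5,10,2]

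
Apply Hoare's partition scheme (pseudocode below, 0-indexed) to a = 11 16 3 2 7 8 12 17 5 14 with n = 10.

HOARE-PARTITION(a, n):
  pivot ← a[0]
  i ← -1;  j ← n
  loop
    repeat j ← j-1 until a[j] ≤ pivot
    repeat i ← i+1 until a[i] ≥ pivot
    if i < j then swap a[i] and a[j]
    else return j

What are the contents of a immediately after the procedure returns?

5 8 3 2 7 16 12 17 11 14

pivot=11
j stops at 8 (5), i stops at 0 (11); swap ⇒ 5 16 3 2 7 8 12 17 11 14
j stops at 5 (8), i stops at 1 (16); swap ⇒ 5 8 3 2 7 16 12 17 11 14
j stops at 4, i stops at 5; i≥j ⇒ return 4. a=5 8 3 2 7 16 12 17 11 14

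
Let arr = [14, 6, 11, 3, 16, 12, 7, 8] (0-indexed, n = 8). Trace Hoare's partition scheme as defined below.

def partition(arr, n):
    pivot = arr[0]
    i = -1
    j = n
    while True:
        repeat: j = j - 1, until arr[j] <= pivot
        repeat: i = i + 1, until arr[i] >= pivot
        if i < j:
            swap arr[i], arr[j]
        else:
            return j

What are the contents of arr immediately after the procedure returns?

pivot = arr[0] = 14; i = -1, j = 8
j→7 (arr[7]=8≤14), i→0 (arr[0]=14≥14); i<j, swap → [8, 6, 11, 3, 16, 12, 7, 14]
j→6 (arr[6]=7≤14), i→4 (arr[4]=16≥14); i<j, swap → [8, 6, 11, 3, 7, 12, 16, 14]
j→5, i→6; i≥j, return j=5. arr = [8, 6, 11, 3, 7, 12, 16, 14]

[8, 6, 11, 3, 7, 12, 16, 14]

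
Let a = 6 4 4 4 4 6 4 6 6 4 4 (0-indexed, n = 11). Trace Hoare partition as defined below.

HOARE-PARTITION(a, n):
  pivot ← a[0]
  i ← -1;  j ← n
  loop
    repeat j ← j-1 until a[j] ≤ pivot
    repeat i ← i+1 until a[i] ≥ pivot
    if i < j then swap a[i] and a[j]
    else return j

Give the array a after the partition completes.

pivot=6
j stops at 10 (4), i stops at 0 (6); swap ⇒ 4 4 4 4 4 6 4 6 6 4 6
j stops at 9 (4), i stops at 5 (6); swap ⇒ 4 4 4 4 4 4 4 6 6 6 6
j stops at 8 (6), i stops at 7 (6); swap ⇒ 4 4 4 4 4 4 4 6 6 6 6
j stops at 7, i stops at 8; i≥j ⇒ return 7. a=4 4 4 4 4 4 4 6 6 6 6

4 4 4 4 4 4 4 6 6 6 6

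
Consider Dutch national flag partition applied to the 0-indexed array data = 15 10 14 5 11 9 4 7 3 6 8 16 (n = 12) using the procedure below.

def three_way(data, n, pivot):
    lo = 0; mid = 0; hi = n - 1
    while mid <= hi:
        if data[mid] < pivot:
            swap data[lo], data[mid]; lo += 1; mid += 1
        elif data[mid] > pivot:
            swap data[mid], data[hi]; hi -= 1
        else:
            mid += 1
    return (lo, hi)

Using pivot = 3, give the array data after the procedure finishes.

pivot = 3; lo=0, mid=0, hi=11
data[mid]=15>3: swap data[0],data[11]; hi=10 → 16 10 14 5 11 9 4 7 3 6 8 15
data[mid]=16>3: swap data[0],data[10]; hi=9 → 8 10 14 5 11 9 4 7 3 6 16 15
data[mid]=8>3: swap data[0],data[9]; hi=8 → 6 10 14 5 11 9 4 7 3 8 16 15
data[mid]=6>3: swap data[0],data[8]; hi=7 → 3 10 14 5 11 9 4 7 6 8 16 15
data[mid]=3=3: mid=1
data[mid]=10>3: swap data[1],data[7]; hi=6 → 3 7 14 5 11 9 4 10 6 8 16 15
data[mid]=7>3: swap data[1],data[6]; hi=5 → 3 4 14 5 11 9 7 10 6 8 16 15
data[mid]=4>3: swap data[1],data[5]; hi=4 → 3 9 14 5 11 4 7 10 6 8 16 15
data[mid]=9>3: swap data[1],data[4]; hi=3 → 3 11 14 5 9 4 7 10 6 8 16 15
data[mid]=11>3: swap data[1],data[3]; hi=2 → 3 5 14 11 9 4 7 10 6 8 16 15
data[mid]=5>3: swap data[1],data[2]; hi=1 → 3 14 5 11 9 4 7 10 6 8 16 15
data[mid]=14>3: swap data[1],data[1]; hi=0 → 3 14 5 11 9 4 7 10 6 8 16 15
end: lo=0, hi=0; data = 3 14 5 11 9 4 7 10 6 8 16 15

3 14 5 11 9 4 7 10 6 8 16 15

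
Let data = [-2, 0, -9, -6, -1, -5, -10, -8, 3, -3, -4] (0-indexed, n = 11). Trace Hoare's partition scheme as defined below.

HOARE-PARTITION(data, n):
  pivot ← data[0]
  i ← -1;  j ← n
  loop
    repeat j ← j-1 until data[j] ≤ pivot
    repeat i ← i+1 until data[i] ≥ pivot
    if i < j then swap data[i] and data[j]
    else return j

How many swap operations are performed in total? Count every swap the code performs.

3

pivot=-2
j stops at 10 (-4), i stops at 0 (-2); swap ⇒ [-4, 0, -9, -6, -1, -5, -10, -8, 3, -3, -2]
j stops at 9 (-3), i stops at 1 (0); swap ⇒ [-4, -3, -9, -6, -1, -5, -10, -8, 3, 0, -2]
j stops at 7 (-8), i stops at 4 (-1); swap ⇒ [-4, -3, -9, -6, -8, -5, -10, -1, 3, 0, -2]
j stops at 6, i stops at 7; i≥j ⇒ return 6. data=[-4, -3, -9, -6, -8, -5, -10, -1, 3, 0, -2]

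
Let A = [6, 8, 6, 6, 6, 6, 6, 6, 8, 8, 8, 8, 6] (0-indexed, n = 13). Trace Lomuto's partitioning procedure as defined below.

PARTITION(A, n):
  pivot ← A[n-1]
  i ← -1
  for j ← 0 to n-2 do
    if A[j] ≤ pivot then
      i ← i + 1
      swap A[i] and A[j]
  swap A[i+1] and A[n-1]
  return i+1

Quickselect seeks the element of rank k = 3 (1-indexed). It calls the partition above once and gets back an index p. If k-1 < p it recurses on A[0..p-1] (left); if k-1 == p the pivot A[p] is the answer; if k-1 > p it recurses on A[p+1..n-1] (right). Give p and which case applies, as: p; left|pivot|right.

pivot = A[12] = 6; i = -1
j=0: A[0]=6 ≤ 6 → i=0, swap A[0],A[0] (no change) → [6, 8, 6, 6, 6, 6, 6, 6, 8, 8, 8, 8, 6]
j=1: A[1]=8 > 6 → no swap
j=2: A[2]=6 ≤ 6 → i=1, swap A[1],A[2] → [6, 6, 8, 6, 6, 6, 6, 6, 8, 8, 8, 8, 6]
j=3: A[3]=6 ≤ 6 → i=2, swap A[2],A[3] → [6, 6, 6, 8, 6, 6, 6, 6, 8, 8, 8, 8, 6]
j=4: A[4]=6 ≤ 6 → i=3, swap A[3],A[4] → [6, 6, 6, 6, 8, 6, 6, 6, 8, 8, 8, 8, 6]
j=5: A[5]=6 ≤ 6 → i=4, swap A[4],A[5] → [6, 6, 6, 6, 6, 8, 6, 6, 8, 8, 8, 8, 6]
j=6: A[6]=6 ≤ 6 → i=5, swap A[5],A[6] → [6, 6, 6, 6, 6, 6, 8, 6, 8, 8, 8, 8, 6]
j=7: A[7]=6 ≤ 6 → i=6, swap A[6],A[7] → [6, 6, 6, 6, 6, 6, 6, 8, 8, 8, 8, 8, 6]
j=8: A[8]=8 > 6 → no swap
j=9: A[9]=8 > 6 → no swap
j=10: A[10]=8 > 6 → no swap
j=11: A[11]=8 > 6 → no swap
final swap A[7],A[12] → [6, 6, 6, 6, 6, 6, 6, 6, 8, 8, 8, 8, 8]; return 7
p = 7; k-1 = 2 < 7 ⇒ left

7; left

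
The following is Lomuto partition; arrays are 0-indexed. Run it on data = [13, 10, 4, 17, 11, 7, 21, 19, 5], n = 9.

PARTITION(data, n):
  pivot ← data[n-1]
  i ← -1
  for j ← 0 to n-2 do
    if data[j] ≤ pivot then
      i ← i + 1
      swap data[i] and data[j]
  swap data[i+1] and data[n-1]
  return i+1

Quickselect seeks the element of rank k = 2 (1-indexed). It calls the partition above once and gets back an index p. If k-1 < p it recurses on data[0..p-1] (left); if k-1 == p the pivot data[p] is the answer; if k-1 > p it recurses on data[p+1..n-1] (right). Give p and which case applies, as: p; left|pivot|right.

pivot=5, i=-1
j=0: 13>5, skip
j=1: 10>5, skip
j=2: 4≤5, i=0, swap(0,2) ⇒ [4, 10, 13, 17, 11, 7, 21, 19, 5]
j=3: 17>5, skip
j=4: 11>5, skip
j=5: 7>5, skip
j=6: 21>5, skip
j=7: 19>5, skip
swap(1,8) ⇒ [4, 5, 13, 17, 11, 7, 21, 19, 10]; return 1
p = 1; k-1 = 1 == 1 ⇒ pivot

1; pivot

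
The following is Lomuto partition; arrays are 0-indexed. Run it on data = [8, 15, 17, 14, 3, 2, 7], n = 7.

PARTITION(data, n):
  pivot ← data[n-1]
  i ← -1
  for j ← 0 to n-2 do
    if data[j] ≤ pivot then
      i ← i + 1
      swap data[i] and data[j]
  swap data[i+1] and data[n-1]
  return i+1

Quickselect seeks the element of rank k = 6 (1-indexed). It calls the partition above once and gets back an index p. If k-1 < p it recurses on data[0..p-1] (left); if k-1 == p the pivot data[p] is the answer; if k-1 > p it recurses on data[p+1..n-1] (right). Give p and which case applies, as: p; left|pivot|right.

2; right

pivot=7, i=-1
j=0: 8>7, skip
j=1: 15>7, skip
j=2: 17>7, skip
j=3: 14>7, skip
j=4: 3≤7, i=0, swap(0,4) ⇒ [3, 15, 17, 14, 8, 2, 7]
j=5: 2≤7, i=1, swap(1,5) ⇒ [3, 2, 17, 14, 8, 15, 7]
swap(2,6) ⇒ [3, 2, 7, 14, 8, 15, 17]; return 2
p = 2; k-1 = 5 > 2 ⇒ right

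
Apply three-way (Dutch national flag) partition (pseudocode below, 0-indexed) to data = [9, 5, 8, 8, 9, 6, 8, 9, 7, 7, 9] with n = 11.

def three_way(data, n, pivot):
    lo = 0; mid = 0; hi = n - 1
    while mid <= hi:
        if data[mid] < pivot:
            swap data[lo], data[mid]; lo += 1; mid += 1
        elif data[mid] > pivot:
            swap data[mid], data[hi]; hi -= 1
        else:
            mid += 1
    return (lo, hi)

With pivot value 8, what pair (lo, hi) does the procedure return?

(4, 6)

pivot = 8; lo=0, mid=0, hi=10
data[mid]=9>8: swap data[0],data[10]; hi=9 → [9, 5, 8, 8, 9, 6, 8, 9, 7, 7, 9]
data[mid]=9>8: swap data[0],data[9]; hi=8 → [7, 5, 8, 8, 9, 6, 8, 9, 7, 9, 9]
data[mid]=7<8: swap data[0],data[0]; lo=1,mid=1 → [7, 5, 8, 8, 9, 6, 8, 9, 7, 9, 9]
data[mid]=5<8: swap data[1],data[1]; lo=2,mid=2 → [7, 5, 8, 8, 9, 6, 8, 9, 7, 9, 9]
data[mid]=8=8: mid=3
data[mid]=8=8: mid=4
data[mid]=9>8: swap data[4],data[8]; hi=7 → [7, 5, 8, 8, 7, 6, 8, 9, 9, 9, 9]
data[mid]=7<8: swap data[2],data[4]; lo=3,mid=5 → [7, 5, 7, 8, 8, 6, 8, 9, 9, 9, 9]
data[mid]=6<8: swap data[3],data[5]; lo=4,mid=6 → [7, 5, 7, 6, 8, 8, 8, 9, 9, 9, 9]
data[mid]=8=8: mid=7
data[mid]=9>8: swap data[7],data[7]; hi=6 → [7, 5, 7, 6, 8, 8, 8, 9, 9, 9, 9]
end: lo=4, hi=6; data = [7, 5, 7, 6, 8, 8, 8, 9, 9, 9, 9]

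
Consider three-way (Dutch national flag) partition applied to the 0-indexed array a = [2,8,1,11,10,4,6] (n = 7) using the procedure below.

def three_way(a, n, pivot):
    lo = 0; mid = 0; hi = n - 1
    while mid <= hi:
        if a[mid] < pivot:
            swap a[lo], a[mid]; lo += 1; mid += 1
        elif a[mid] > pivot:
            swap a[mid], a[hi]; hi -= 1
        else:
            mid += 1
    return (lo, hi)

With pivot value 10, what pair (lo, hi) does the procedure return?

lo=0 mid=0 hi=6
2<10: swap(0,0), lo=1 mid=1 ⇒ [2,8,1,11,10,4,6]
8<10: swap(1,1), lo=2 mid=2 ⇒ [2,8,1,11,10,4,6]
1<10: swap(2,2), lo=3 mid=3 ⇒ [2,8,1,11,10,4,6]
11>10: swap(3,6), hi=5 ⇒ [2,8,1,6,10,4,11]
6<10: swap(3,3), lo=4 mid=4 ⇒ [2,8,1,6,10,4,11]
10=10: mid=5
4<10: swap(4,5), lo=5 mid=6 ⇒ [2,8,1,6,4,10,11]
done. lo=5 hi=5; a=[2,8,1,6,4,10,11]

(5, 5)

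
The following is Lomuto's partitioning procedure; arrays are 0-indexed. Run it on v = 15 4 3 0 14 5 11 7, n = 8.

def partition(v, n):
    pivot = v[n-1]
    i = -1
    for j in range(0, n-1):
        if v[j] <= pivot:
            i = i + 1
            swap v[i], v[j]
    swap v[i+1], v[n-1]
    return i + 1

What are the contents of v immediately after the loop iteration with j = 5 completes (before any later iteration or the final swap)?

4 3 0 5 14 15 11 7

pivot = v[7] = 7; i = -1
j=0: v[0]=15 > 7 → no swap
j=1: v[1]=4 ≤ 7 → i=0, swap v[0],v[1] → 4 15 3 0 14 5 11 7
j=2: v[2]=3 ≤ 7 → i=1, swap v[1],v[2] → 4 3 15 0 14 5 11 7
j=3: v[3]=0 ≤ 7 → i=2, swap v[2],v[3] → 4 3 0 15 14 5 11 7
j=4: v[4]=14 > 7 → no swap
j=5: v[5]=5 ≤ 7 → i=3, swap v[3],v[5] → 4 3 0 5 14 15 11 7
(after j=5) v = 4 3 0 5 14 15 11 7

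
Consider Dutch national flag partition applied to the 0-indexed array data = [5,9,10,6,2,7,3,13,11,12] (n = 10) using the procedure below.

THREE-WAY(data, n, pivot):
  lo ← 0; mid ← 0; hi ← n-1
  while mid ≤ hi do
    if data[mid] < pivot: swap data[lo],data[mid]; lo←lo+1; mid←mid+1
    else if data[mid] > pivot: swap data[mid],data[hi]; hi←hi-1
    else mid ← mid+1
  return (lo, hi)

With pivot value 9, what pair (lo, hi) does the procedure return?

(5, 5)

pivot = 9; lo=0, mid=0, hi=9
data[mid]=5<9: swap data[0],data[0]; lo=1,mid=1 → [5,9,10,6,2,7,3,13,11,12]
data[mid]=9=9: mid=2
data[mid]=10>9: swap data[2],data[9]; hi=8 → [5,9,12,6,2,7,3,13,11,10]
data[mid]=12>9: swap data[2],data[8]; hi=7 → [5,9,11,6,2,7,3,13,12,10]
data[mid]=11>9: swap data[2],data[7]; hi=6 → [5,9,13,6,2,7,3,11,12,10]
data[mid]=13>9: swap data[2],data[6]; hi=5 → [5,9,3,6,2,7,13,11,12,10]
data[mid]=3<9: swap data[1],data[2]; lo=2,mid=3 → [5,3,9,6,2,7,13,11,12,10]
data[mid]=6<9: swap data[2],data[3]; lo=3,mid=4 → [5,3,6,9,2,7,13,11,12,10]
data[mid]=2<9: swap data[3],data[4]; lo=4,mid=5 → [5,3,6,2,9,7,13,11,12,10]
data[mid]=7<9: swap data[4],data[5]; lo=5,mid=6 → [5,3,6,2,7,9,13,11,12,10]
end: lo=5, hi=5; data = [5,3,6,2,7,9,13,11,12,10]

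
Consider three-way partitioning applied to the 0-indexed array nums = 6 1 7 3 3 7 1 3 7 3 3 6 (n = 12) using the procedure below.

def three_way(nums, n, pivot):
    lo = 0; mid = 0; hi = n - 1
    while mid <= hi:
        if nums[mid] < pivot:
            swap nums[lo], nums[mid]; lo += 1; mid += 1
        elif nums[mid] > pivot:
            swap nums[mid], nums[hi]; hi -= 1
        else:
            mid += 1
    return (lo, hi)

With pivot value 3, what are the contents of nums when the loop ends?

1 1 3 3 3 3 3 7 7 7 6 6

lo=0 mid=0 hi=11
6>3: swap(0,11), hi=10 ⇒ 6 1 7 3 3 7 1 3 7 3 3 6
6>3: swap(0,10), hi=9 ⇒ 3 1 7 3 3 7 1 3 7 3 6 6
3=3: mid=1
1<3: swap(0,1), lo=1 mid=2 ⇒ 1 3 7 3 3 7 1 3 7 3 6 6
7>3: swap(2,9), hi=8 ⇒ 1 3 3 3 3 7 1 3 7 7 6 6
3=3: mid=3
3=3: mid=4
3=3: mid=5
7>3: swap(5,8), hi=7 ⇒ 1 3 3 3 3 7 1 3 7 7 6 6
7>3: swap(5,7), hi=6 ⇒ 1 3 3 3 3 3 1 7 7 7 6 6
3=3: mid=6
1<3: swap(1,6), lo=2 mid=7 ⇒ 1 1 3 3 3 3 3 7 7 7 6 6
done. lo=2 hi=6; nums=1 1 3 3 3 3 3 7 7 7 6 6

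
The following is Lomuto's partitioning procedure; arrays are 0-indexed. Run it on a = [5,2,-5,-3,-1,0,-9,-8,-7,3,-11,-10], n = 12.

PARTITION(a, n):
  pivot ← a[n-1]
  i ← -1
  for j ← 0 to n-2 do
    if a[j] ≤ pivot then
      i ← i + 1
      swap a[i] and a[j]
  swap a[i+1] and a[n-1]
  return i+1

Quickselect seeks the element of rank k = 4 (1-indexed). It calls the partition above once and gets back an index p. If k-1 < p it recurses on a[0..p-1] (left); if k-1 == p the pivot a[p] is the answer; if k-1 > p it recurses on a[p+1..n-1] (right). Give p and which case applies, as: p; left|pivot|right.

pivot = a[11] = -10; i = -1
j=0: a[0]=5 > -10 → no swap
j=1: a[1]=2 > -10 → no swap
j=2: a[2]=-5 > -10 → no swap
j=3: a[3]=-3 > -10 → no swap
j=4: a[4]=-1 > -10 → no swap
j=5: a[5]=0 > -10 → no swap
j=6: a[6]=-9 > -10 → no swap
j=7: a[7]=-8 > -10 → no swap
j=8: a[8]=-7 > -10 → no swap
j=9: a[9]=3 > -10 → no swap
j=10: a[10]=-11 ≤ -10 → i=0, swap a[0],a[10] → [-11,2,-5,-3,-1,0,-9,-8,-7,3,5,-10]
final swap a[1],a[11] → [-11,-10,-5,-3,-1,0,-9,-8,-7,3,5,2]; return 1
p = 1; k-1 = 3 > 1 ⇒ right

1; right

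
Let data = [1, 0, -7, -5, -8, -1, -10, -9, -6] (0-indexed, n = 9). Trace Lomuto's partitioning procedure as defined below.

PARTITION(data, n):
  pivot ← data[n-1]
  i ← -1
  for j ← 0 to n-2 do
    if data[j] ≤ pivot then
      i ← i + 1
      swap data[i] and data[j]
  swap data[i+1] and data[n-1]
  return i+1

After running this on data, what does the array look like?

pivot=-6, i=-1
j=0: 1>-6, skip
j=1: 0>-6, skip
j=2: -7≤-6, i=0, swap(0,2) ⇒ [-7, 0, 1, -5, -8, -1, -10, -9, -6]
j=3: -5>-6, skip
j=4: -8≤-6, i=1, swap(1,4) ⇒ [-7, -8, 1, -5, 0, -1, -10, -9, -6]
j=5: -1>-6, skip
j=6: -10≤-6, i=2, swap(2,6) ⇒ [-7, -8, -10, -5, 0, -1, 1, -9, -6]
j=7: -9≤-6, i=3, swap(3,7) ⇒ [-7, -8, -10, -9, 0, -1, 1, -5, -6]
swap(4,8) ⇒ [-7, -8, -10, -9, -6, -1, 1, -5, 0]; return 4

[-7, -8, -10, -9, -6, -1, 1, -5, 0]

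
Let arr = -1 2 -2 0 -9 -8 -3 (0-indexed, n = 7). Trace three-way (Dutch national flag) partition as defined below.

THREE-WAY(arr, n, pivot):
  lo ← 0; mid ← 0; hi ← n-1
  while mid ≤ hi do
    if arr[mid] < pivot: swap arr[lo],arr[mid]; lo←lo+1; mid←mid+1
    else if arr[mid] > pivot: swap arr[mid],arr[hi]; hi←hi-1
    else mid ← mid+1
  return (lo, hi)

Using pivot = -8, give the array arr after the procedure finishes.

lo=0 mid=0 hi=6
-1>-8: swap(0,6), hi=5 ⇒ -3 2 -2 0 -9 -8 -1
-3>-8: swap(0,5), hi=4 ⇒ -8 2 -2 0 -9 -3 -1
-8=-8: mid=1
2>-8: swap(1,4), hi=3 ⇒ -8 -9 -2 0 2 -3 -1
-9<-8: swap(0,1), lo=1 mid=2 ⇒ -9 -8 -2 0 2 -3 -1
-2>-8: swap(2,3), hi=2 ⇒ -9 -8 0 -2 2 -3 -1
0>-8: swap(2,2), hi=1 ⇒ -9 -8 0 -2 2 -3 -1
done. lo=1 hi=1; arr=-9 -8 0 -2 2 -3 -1

-9 -8 0 -2 2 -3 -1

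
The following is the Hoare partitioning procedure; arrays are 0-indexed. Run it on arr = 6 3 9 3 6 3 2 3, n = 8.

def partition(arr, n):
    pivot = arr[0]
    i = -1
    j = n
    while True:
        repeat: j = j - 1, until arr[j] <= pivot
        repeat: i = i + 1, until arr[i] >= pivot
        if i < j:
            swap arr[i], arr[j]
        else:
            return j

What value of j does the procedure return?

4

pivot=6
j stops at 7 (3), i stops at 0 (6); swap ⇒ 3 3 9 3 6 3 2 6
j stops at 6 (2), i stops at 2 (9); swap ⇒ 3 3 2 3 6 3 9 6
j stops at 5 (3), i stops at 4 (6); swap ⇒ 3 3 2 3 3 6 9 6
j stops at 4, i stops at 5; i≥j ⇒ return 4. arr=3 3 2 3 3 6 9 6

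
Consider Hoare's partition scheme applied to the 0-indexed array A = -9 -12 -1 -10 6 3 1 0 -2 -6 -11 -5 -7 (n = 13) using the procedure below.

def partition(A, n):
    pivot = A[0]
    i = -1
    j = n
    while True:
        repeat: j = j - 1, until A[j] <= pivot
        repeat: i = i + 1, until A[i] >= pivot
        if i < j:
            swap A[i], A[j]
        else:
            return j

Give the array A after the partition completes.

-11 -12 -10 -1 6 3 1 0 -2 -6 -9 -5 -7

pivot = A[0] = -9; i = -1, j = 13
j→10 (A[10]=-11≤-9), i→0 (A[0]=-9≥-9); i<j, swap → -11 -12 -1 -10 6 3 1 0 -2 -6 -9 -5 -7
j→3 (A[3]=-10≤-9), i→2 (A[2]=-1≥-9); i<j, swap → -11 -12 -10 -1 6 3 1 0 -2 -6 -9 -5 -7
j→2, i→3; i≥j, return j=2. A = -11 -12 -10 -1 6 3 1 0 -2 -6 -9 -5 -7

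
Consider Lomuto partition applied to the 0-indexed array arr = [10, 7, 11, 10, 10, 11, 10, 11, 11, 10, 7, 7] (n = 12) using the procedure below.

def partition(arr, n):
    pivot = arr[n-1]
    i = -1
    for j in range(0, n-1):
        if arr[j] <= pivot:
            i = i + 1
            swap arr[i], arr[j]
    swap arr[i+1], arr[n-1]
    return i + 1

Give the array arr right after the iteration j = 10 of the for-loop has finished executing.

[7, 7, 11, 10, 10, 11, 10, 11, 11, 10, 10, 7]

pivot = arr[11] = 7; i = -1
j=0: arr[0]=10 > 7 → no swap
j=1: arr[1]=7 ≤ 7 → i=0, swap arr[0],arr[1] → [7, 10, 11, 10, 10, 11, 10, 11, 11, 10, 7, 7]
j=2: arr[2]=11 > 7 → no swap
j=3: arr[3]=10 > 7 → no swap
j=4: arr[4]=10 > 7 → no swap
j=5: arr[5]=11 > 7 → no swap
j=6: arr[6]=10 > 7 → no swap
j=7: arr[7]=11 > 7 → no swap
j=8: arr[8]=11 > 7 → no swap
j=9: arr[9]=10 > 7 → no swap
j=10: arr[10]=7 ≤ 7 → i=1, swap arr[1],arr[10] → [7, 7, 11, 10, 10, 11, 10, 11, 11, 10, 10, 7]
(after j=10) arr = [7, 7, 11, 10, 10, 11, 10, 11, 11, 10, 10, 7]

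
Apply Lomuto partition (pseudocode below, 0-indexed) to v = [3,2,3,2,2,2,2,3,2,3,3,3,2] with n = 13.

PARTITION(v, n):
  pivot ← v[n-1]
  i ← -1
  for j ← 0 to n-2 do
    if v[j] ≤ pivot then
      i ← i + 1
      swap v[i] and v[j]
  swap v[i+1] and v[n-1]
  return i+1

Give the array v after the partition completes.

pivot = v[12] = 2; i = -1
j=0: v[0]=3 > 2 → no swap
j=1: v[1]=2 ≤ 2 → i=0, swap v[0],v[1] → [2,3,3,2,2,2,2,3,2,3,3,3,2]
j=2: v[2]=3 > 2 → no swap
j=3: v[3]=2 ≤ 2 → i=1, swap v[1],v[3] → [2,2,3,3,2,2,2,3,2,3,3,3,2]
j=4: v[4]=2 ≤ 2 → i=2, swap v[2],v[4] → [2,2,2,3,3,2,2,3,2,3,3,3,2]
j=5: v[5]=2 ≤ 2 → i=3, swap v[3],v[5] → [2,2,2,2,3,3,2,3,2,3,3,3,2]
j=6: v[6]=2 ≤ 2 → i=4, swap v[4],v[6] → [2,2,2,2,2,3,3,3,2,3,3,3,2]
j=7: v[7]=3 > 2 → no swap
j=8: v[8]=2 ≤ 2 → i=5, swap v[5],v[8] → [2,2,2,2,2,2,3,3,3,3,3,3,2]
j=9: v[9]=3 > 2 → no swap
j=10: v[10]=3 > 2 → no swap
j=11: v[11]=3 > 2 → no swap
final swap v[6],v[12] → [2,2,2,2,2,2,2,3,3,3,3,3,3]; return 6

[2,2,2,2,2,2,2,3,3,3,3,3,3]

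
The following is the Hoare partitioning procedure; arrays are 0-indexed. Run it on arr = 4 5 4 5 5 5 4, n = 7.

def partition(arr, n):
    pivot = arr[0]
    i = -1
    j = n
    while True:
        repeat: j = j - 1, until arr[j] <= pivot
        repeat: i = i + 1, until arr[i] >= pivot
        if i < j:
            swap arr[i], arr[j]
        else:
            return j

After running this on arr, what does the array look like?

4 4 5 5 5 5 4

pivot=4
j stops at 6 (4), i stops at 0 (4); swap ⇒ 4 5 4 5 5 5 4
j stops at 2 (4), i stops at 1 (5); swap ⇒ 4 4 5 5 5 5 4
j stops at 1, i stops at 2; i≥j ⇒ return 1. arr=4 4 5 5 5 5 4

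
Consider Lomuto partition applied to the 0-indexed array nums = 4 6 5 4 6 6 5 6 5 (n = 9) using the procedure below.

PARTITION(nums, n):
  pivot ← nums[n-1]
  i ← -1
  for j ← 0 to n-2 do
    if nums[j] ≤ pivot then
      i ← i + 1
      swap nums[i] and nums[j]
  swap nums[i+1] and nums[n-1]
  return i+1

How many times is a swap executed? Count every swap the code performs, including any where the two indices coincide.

pivot = nums[8] = 5; i = -1
j=0: nums[0]=4 ≤ 5 → i=0, swap nums[0],nums[0] (no change) → 4 6 5 4 6 6 5 6 5
j=1: nums[1]=6 > 5 → no swap
j=2: nums[2]=5 ≤ 5 → i=1, swap nums[1],nums[2] → 4 5 6 4 6 6 5 6 5
j=3: nums[3]=4 ≤ 5 → i=2, swap nums[2],nums[3] → 4 5 4 6 6 6 5 6 5
j=4: nums[4]=6 > 5 → no swap
j=5: nums[5]=6 > 5 → no swap
j=6: nums[6]=5 ≤ 5 → i=3, swap nums[3],nums[6] → 4 5 4 5 6 6 6 6 5
j=7: nums[7]=6 > 5 → no swap
final swap nums[4],nums[8] → 4 5 4 5 5 6 6 6 6; return 4

5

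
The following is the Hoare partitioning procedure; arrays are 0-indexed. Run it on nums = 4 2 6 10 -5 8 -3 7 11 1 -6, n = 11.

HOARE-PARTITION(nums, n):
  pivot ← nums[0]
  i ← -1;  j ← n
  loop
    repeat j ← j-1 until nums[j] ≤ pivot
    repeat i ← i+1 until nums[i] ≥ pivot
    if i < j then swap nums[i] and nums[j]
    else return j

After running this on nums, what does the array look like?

pivot = nums[0] = 4; i = -1, j = 11
j→10 (nums[10]=-6≤4), i→0 (nums[0]=4≥4); i<j, swap → -6 2 6 10 -5 8 -3 7 11 1 4
j→9 (nums[9]=1≤4), i→2 (nums[2]=6≥4); i<j, swap → -6 2 1 10 -5 8 -3 7 11 6 4
j→6 (nums[6]=-3≤4), i→3 (nums[3]=10≥4); i<j, swap → -6 2 1 -3 -5 8 10 7 11 6 4
j→4, i→5; i≥j, return j=4. nums = -6 2 1 -3 -5 8 10 7 11 6 4

-6 2 1 -3 -5 8 10 7 11 6 4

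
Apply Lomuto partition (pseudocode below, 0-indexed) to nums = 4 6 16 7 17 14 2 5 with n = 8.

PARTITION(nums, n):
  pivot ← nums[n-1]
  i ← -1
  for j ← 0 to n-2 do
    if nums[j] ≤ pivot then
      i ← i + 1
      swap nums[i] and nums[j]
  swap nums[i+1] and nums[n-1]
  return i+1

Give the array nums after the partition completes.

4 2 5 7 17 14 6 16

pivot = nums[7] = 5; i = -1
j=0: nums[0]=4 ≤ 5 → i=0, swap nums[0],nums[0] (no change) → 4 6 16 7 17 14 2 5
j=1: nums[1]=6 > 5 → no swap
j=2: nums[2]=16 > 5 → no swap
j=3: nums[3]=7 > 5 → no swap
j=4: nums[4]=17 > 5 → no swap
j=5: nums[5]=14 > 5 → no swap
j=6: nums[6]=2 ≤ 5 → i=1, swap nums[1],nums[6] → 4 2 16 7 17 14 6 5
final swap nums[2],nums[7] → 4 2 5 7 17 14 6 16; return 2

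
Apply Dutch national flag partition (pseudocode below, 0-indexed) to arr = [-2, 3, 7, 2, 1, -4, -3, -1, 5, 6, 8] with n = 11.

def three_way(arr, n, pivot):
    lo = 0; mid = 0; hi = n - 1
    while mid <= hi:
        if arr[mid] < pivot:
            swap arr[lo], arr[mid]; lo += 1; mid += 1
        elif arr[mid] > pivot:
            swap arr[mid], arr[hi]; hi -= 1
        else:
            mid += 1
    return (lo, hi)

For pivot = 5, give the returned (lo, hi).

(7, 7)

pivot = 5; lo=0, mid=0, hi=10
arr[mid]=-2<5: swap arr[0],arr[0]; lo=1,mid=1 → [-2, 3, 7, 2, 1, -4, -3, -1, 5, 6, 8]
arr[mid]=3<5: swap arr[1],arr[1]; lo=2,mid=2 → [-2, 3, 7, 2, 1, -4, -3, -1, 5, 6, 8]
arr[mid]=7>5: swap arr[2],arr[10]; hi=9 → [-2, 3, 8, 2, 1, -4, -3, -1, 5, 6, 7]
arr[mid]=8>5: swap arr[2],arr[9]; hi=8 → [-2, 3, 6, 2, 1, -4, -3, -1, 5, 8, 7]
arr[mid]=6>5: swap arr[2],arr[8]; hi=7 → [-2, 3, 5, 2, 1, -4, -3, -1, 6, 8, 7]
arr[mid]=5=5: mid=3
arr[mid]=2<5: swap arr[2],arr[3]; lo=3,mid=4 → [-2, 3, 2, 5, 1, -4, -3, -1, 6, 8, 7]
arr[mid]=1<5: swap arr[3],arr[4]; lo=4,mid=5 → [-2, 3, 2, 1, 5, -4, -3, -1, 6, 8, 7]
arr[mid]=-4<5: swap arr[4],arr[5]; lo=5,mid=6 → [-2, 3, 2, 1, -4, 5, -3, -1, 6, 8, 7]
arr[mid]=-3<5: swap arr[5],arr[6]; lo=6,mid=7 → [-2, 3, 2, 1, -4, -3, 5, -1, 6, 8, 7]
arr[mid]=-1<5: swap arr[6],arr[7]; lo=7,mid=8 → [-2, 3, 2, 1, -4, -3, -1, 5, 6, 8, 7]
end: lo=7, hi=7; arr = [-2, 3, 2, 1, -4, -3, -1, 5, 6, 8, 7]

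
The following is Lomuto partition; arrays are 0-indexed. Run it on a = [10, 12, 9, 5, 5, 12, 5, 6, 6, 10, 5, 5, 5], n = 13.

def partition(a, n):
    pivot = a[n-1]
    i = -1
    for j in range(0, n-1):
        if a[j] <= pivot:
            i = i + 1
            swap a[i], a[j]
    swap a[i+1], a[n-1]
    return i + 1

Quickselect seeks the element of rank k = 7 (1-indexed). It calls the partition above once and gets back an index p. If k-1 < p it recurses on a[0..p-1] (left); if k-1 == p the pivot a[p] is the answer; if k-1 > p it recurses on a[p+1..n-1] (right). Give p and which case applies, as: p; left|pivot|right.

5; right

pivot = a[12] = 5; i = -1
j=0: a[0]=10 > 5 → no swap
j=1: a[1]=12 > 5 → no swap
j=2: a[2]=9 > 5 → no swap
j=3: a[3]=5 ≤ 5 → i=0, swap a[0],a[3] → [5, 12, 9, 10, 5, 12, 5, 6, 6, 10, 5, 5, 5]
j=4: a[4]=5 ≤ 5 → i=1, swap a[1],a[4] → [5, 5, 9, 10, 12, 12, 5, 6, 6, 10, 5, 5, 5]
j=5: a[5]=12 > 5 → no swap
j=6: a[6]=5 ≤ 5 → i=2, swap a[2],a[6] → [5, 5, 5, 10, 12, 12, 9, 6, 6, 10, 5, 5, 5]
j=7: a[7]=6 > 5 → no swap
j=8: a[8]=6 > 5 → no swap
j=9: a[9]=10 > 5 → no swap
j=10: a[10]=5 ≤ 5 → i=3, swap a[3],a[10] → [5, 5, 5, 5, 12, 12, 9, 6, 6, 10, 10, 5, 5]
j=11: a[11]=5 ≤ 5 → i=4, swap a[4],a[11] → [5, 5, 5, 5, 5, 12, 9, 6, 6, 10, 10, 12, 5]
final swap a[5],a[12] → [5, 5, 5, 5, 5, 5, 9, 6, 6, 10, 10, 12, 12]; return 5
p = 5; k-1 = 6 > 5 ⇒ right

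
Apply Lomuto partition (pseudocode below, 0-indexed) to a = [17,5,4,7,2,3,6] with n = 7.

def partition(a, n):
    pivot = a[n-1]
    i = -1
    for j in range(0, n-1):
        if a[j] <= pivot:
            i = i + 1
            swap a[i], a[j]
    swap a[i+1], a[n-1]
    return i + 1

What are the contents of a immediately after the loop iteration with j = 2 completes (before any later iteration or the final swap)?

[5,4,17,7,2,3,6]

pivot=6, i=-1
j=0: 17>6, skip
j=1: 5≤6, i=0, swap(0,1) ⇒ [5,17,4,7,2,3,6]
j=2: 4≤6, i=1, swap(1,2) ⇒ [5,4,17,7,2,3,6]
(after j=2) a = [5,4,17,7,2,3,6]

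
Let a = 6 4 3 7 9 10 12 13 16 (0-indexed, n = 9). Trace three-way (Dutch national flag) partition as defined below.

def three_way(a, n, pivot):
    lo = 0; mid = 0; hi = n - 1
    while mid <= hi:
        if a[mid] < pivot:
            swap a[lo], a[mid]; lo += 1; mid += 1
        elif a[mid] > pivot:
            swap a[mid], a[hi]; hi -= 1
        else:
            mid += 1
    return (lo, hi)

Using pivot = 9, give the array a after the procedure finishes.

6 4 3 7 9 12 13 16 10

pivot = 9; lo=0, mid=0, hi=8
a[mid]=6<9: swap a[0],a[0]; lo=1,mid=1 → 6 4 3 7 9 10 12 13 16
a[mid]=4<9: swap a[1],a[1]; lo=2,mid=2 → 6 4 3 7 9 10 12 13 16
a[mid]=3<9: swap a[2],a[2]; lo=3,mid=3 → 6 4 3 7 9 10 12 13 16
a[mid]=7<9: swap a[3],a[3]; lo=4,mid=4 → 6 4 3 7 9 10 12 13 16
a[mid]=9=9: mid=5
a[mid]=10>9: swap a[5],a[8]; hi=7 → 6 4 3 7 9 16 12 13 10
a[mid]=16>9: swap a[5],a[7]; hi=6 → 6 4 3 7 9 13 12 16 10
a[mid]=13>9: swap a[5],a[6]; hi=5 → 6 4 3 7 9 12 13 16 10
a[mid]=12>9: swap a[5],a[5]; hi=4 → 6 4 3 7 9 12 13 16 10
end: lo=4, hi=4; a = 6 4 3 7 9 12 13 16 10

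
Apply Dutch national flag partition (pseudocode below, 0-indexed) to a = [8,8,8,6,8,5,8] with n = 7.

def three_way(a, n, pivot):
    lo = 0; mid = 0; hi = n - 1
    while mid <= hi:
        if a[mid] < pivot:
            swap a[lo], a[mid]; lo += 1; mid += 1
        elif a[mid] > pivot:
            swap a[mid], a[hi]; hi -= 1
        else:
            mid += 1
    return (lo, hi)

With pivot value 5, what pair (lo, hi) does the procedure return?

lo=0 mid=0 hi=6
8>5: swap(0,6), hi=5 ⇒ [8,8,8,6,8,5,8]
8>5: swap(0,5), hi=4 ⇒ [5,8,8,6,8,8,8]
5=5: mid=1
8>5: swap(1,4), hi=3 ⇒ [5,8,8,6,8,8,8]
8>5: swap(1,3), hi=2 ⇒ [5,6,8,8,8,8,8]
6>5: swap(1,2), hi=1 ⇒ [5,8,6,8,8,8,8]
8>5: swap(1,1), hi=0 ⇒ [5,8,6,8,8,8,8]
done. lo=0 hi=0; a=[5,8,6,8,8,8,8]

(0, 0)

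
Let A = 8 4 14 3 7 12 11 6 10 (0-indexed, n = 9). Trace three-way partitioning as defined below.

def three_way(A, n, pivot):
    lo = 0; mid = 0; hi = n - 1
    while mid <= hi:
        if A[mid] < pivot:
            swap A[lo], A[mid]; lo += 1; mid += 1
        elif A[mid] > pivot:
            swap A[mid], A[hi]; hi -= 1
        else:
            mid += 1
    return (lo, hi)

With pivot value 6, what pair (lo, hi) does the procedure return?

(2, 2)

pivot = 6; lo=0, mid=0, hi=8
A[mid]=8>6: swap A[0],A[8]; hi=7 → 10 4 14 3 7 12 11 6 8
A[mid]=10>6: swap A[0],A[7]; hi=6 → 6 4 14 3 7 12 11 10 8
A[mid]=6=6: mid=1
A[mid]=4<6: swap A[0],A[1]; lo=1,mid=2 → 4 6 14 3 7 12 11 10 8
A[mid]=14>6: swap A[2],A[6]; hi=5 → 4 6 11 3 7 12 14 10 8
A[mid]=11>6: swap A[2],A[5]; hi=4 → 4 6 12 3 7 11 14 10 8
A[mid]=12>6: swap A[2],A[4]; hi=3 → 4 6 7 3 12 11 14 10 8
A[mid]=7>6: swap A[2],A[3]; hi=2 → 4 6 3 7 12 11 14 10 8
A[mid]=3<6: swap A[1],A[2]; lo=2,mid=3 → 4 3 6 7 12 11 14 10 8
end: lo=2, hi=2; A = 4 3 6 7 12 11 14 10 8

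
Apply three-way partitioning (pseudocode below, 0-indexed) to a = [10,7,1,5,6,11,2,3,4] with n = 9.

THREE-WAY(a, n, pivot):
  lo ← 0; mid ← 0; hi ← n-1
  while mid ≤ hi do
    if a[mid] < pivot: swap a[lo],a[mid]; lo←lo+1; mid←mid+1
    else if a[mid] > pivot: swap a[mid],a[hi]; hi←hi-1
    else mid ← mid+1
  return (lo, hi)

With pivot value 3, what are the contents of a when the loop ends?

[2,1,3,6,11,5,7,4,10]

pivot = 3; lo=0, mid=0, hi=8
a[mid]=10>3: swap a[0],a[8]; hi=7 → [4,7,1,5,6,11,2,3,10]
a[mid]=4>3: swap a[0],a[7]; hi=6 → [3,7,1,5,6,11,2,4,10]
a[mid]=3=3: mid=1
a[mid]=7>3: swap a[1],a[6]; hi=5 → [3,2,1,5,6,11,7,4,10]
a[mid]=2<3: swap a[0],a[1]; lo=1,mid=2 → [2,3,1,5,6,11,7,4,10]
a[mid]=1<3: swap a[1],a[2]; lo=2,mid=3 → [2,1,3,5,6,11,7,4,10]
a[mid]=5>3: swap a[3],a[5]; hi=4 → [2,1,3,11,6,5,7,4,10]
a[mid]=11>3: swap a[3],a[4]; hi=3 → [2,1,3,6,11,5,7,4,10]
a[mid]=6>3: swap a[3],a[3]; hi=2 → [2,1,3,6,11,5,7,4,10]
end: lo=2, hi=2; a = [2,1,3,6,11,5,7,4,10]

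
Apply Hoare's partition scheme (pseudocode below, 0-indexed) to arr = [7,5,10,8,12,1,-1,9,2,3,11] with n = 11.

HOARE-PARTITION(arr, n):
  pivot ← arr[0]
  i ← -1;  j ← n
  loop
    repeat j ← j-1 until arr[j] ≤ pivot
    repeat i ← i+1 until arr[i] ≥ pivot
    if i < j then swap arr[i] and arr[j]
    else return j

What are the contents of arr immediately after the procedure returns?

[3,5,2,-1,1,12,8,9,10,7,11]

pivot=7
j stops at 9 (3), i stops at 0 (7); swap ⇒ [3,5,10,8,12,1,-1,9,2,7,11]
j stops at 8 (2), i stops at 2 (10); swap ⇒ [3,5,2,8,12,1,-1,9,10,7,11]
j stops at 6 (-1), i stops at 3 (8); swap ⇒ [3,5,2,-1,12,1,8,9,10,7,11]
j stops at 5 (1), i stops at 4 (12); swap ⇒ [3,5,2,-1,1,12,8,9,10,7,11]
j stops at 4, i stops at 5; i≥j ⇒ return 4. arr=[3,5,2,-1,1,12,8,9,10,7,11]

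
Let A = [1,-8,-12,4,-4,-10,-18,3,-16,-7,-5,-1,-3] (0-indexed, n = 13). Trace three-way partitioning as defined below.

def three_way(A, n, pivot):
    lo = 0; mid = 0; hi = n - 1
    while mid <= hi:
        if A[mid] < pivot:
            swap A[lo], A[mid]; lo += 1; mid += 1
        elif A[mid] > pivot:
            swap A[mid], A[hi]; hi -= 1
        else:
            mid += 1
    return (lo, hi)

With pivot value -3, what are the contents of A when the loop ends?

[-8,-12,-5,-4,-10,-18,-7,-16,-3,3,-1,4,1]

pivot = -3; lo=0, mid=0, hi=12
A[mid]=1>-3: swap A[0],A[12]; hi=11 → [-3,-8,-12,4,-4,-10,-18,3,-16,-7,-5,-1,1]
A[mid]=-3=-3: mid=1
A[mid]=-8<-3: swap A[0],A[1]; lo=1,mid=2 → [-8,-3,-12,4,-4,-10,-18,3,-16,-7,-5,-1,1]
A[mid]=-12<-3: swap A[1],A[2]; lo=2,mid=3 → [-8,-12,-3,4,-4,-10,-18,3,-16,-7,-5,-1,1]
A[mid]=4>-3: swap A[3],A[11]; hi=10 → [-8,-12,-3,-1,-4,-10,-18,3,-16,-7,-5,4,1]
A[mid]=-1>-3: swap A[3],A[10]; hi=9 → [-8,-12,-3,-5,-4,-10,-18,3,-16,-7,-1,4,1]
A[mid]=-5<-3: swap A[2],A[3]; lo=3,mid=4 → [-8,-12,-5,-3,-4,-10,-18,3,-16,-7,-1,4,1]
A[mid]=-4<-3: swap A[3],A[4]; lo=4,mid=5 → [-8,-12,-5,-4,-3,-10,-18,3,-16,-7,-1,4,1]
A[mid]=-10<-3: swap A[4],A[5]; lo=5,mid=6 → [-8,-12,-5,-4,-10,-3,-18,3,-16,-7,-1,4,1]
A[mid]=-18<-3: swap A[5],A[6]; lo=6,mid=7 → [-8,-12,-5,-4,-10,-18,-3,3,-16,-7,-1,4,1]
A[mid]=3>-3: swap A[7],A[9]; hi=8 → [-8,-12,-5,-4,-10,-18,-3,-7,-16,3,-1,4,1]
A[mid]=-7<-3: swap A[6],A[7]; lo=7,mid=8 → [-8,-12,-5,-4,-10,-18,-7,-3,-16,3,-1,4,1]
A[mid]=-16<-3: swap A[7],A[8]; lo=8,mid=9 → [-8,-12,-5,-4,-10,-18,-7,-16,-3,3,-1,4,1]
end: lo=8, hi=8; A = [-8,-12,-5,-4,-10,-18,-7,-16,-3,3,-1,4,1]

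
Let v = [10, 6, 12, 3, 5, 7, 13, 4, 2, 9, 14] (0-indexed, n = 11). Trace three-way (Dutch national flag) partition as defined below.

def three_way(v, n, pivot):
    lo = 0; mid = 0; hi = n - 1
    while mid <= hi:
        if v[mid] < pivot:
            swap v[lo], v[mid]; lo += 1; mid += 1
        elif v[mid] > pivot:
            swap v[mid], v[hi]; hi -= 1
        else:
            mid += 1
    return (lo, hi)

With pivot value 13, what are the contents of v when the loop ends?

[10, 6, 12, 3, 5, 7, 4, 2, 9, 13, 14]

lo=0 mid=0 hi=10
10<13: swap(0,0), lo=1 mid=1 ⇒ [10, 6, 12, 3, 5, 7, 13, 4, 2, 9, 14]
6<13: swap(1,1), lo=2 mid=2 ⇒ [10, 6, 12, 3, 5, 7, 13, 4, 2, 9, 14]
12<13: swap(2,2), lo=3 mid=3 ⇒ [10, 6, 12, 3, 5, 7, 13, 4, 2, 9, 14]
3<13: swap(3,3), lo=4 mid=4 ⇒ [10, 6, 12, 3, 5, 7, 13, 4, 2, 9, 14]
5<13: swap(4,4), lo=5 mid=5 ⇒ [10, 6, 12, 3, 5, 7, 13, 4, 2, 9, 14]
7<13: swap(5,5), lo=6 mid=6 ⇒ [10, 6, 12, 3, 5, 7, 13, 4, 2, 9, 14]
13=13: mid=7
4<13: swap(6,7), lo=7 mid=8 ⇒ [10, 6, 12, 3, 5, 7, 4, 13, 2, 9, 14]
2<13: swap(7,8), lo=8 mid=9 ⇒ [10, 6, 12, 3, 5, 7, 4, 2, 13, 9, 14]
9<13: swap(8,9), lo=9 mid=10 ⇒ [10, 6, 12, 3, 5, 7, 4, 2, 9, 13, 14]
14>13: swap(10,10), hi=9 ⇒ [10, 6, 12, 3, 5, 7, 4, 2, 9, 13, 14]
done. lo=9 hi=9; v=[10, 6, 12, 3, 5, 7, 4, 2, 9, 13, 14]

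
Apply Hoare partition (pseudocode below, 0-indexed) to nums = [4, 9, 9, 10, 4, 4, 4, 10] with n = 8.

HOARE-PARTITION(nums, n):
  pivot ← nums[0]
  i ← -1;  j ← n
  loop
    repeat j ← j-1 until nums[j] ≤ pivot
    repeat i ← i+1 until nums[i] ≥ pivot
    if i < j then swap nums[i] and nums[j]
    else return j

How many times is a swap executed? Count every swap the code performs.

3

pivot = nums[0] = 4; i = -1, j = 8
j→6 (nums[6]=4≤4), i→0 (nums[0]=4≥4); i<j, swap → [4, 9, 9, 10, 4, 4, 4, 10]
j→5 (nums[5]=4≤4), i→1 (nums[1]=9≥4); i<j, swap → [4, 4, 9, 10, 4, 9, 4, 10]
j→4 (nums[4]=4≤4), i→2 (nums[2]=9≥4); i<j, swap → [4, 4, 4, 10, 9, 9, 4, 10]
j→2, i→3; i≥j, return j=2. nums = [4, 4, 4, 10, 9, 9, 4, 10]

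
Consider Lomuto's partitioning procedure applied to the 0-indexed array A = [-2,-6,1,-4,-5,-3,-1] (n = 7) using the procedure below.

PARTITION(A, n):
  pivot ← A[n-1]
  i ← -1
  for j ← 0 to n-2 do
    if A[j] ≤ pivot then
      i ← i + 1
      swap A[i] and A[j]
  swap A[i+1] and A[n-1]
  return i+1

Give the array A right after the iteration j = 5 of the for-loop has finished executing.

pivot=-1, i=-1
j=0: -2≤-1, i=0, swap(0,0) ⇒ [-2,-6,1,-4,-5,-3,-1]
j=1: -6≤-1, i=1, swap(1,1) ⇒ [-2,-6,1,-4,-5,-3,-1]
j=2: 1>-1, skip
j=3: -4≤-1, i=2, swap(2,3) ⇒ [-2,-6,-4,1,-5,-3,-1]
j=4: -5≤-1, i=3, swap(3,4) ⇒ [-2,-6,-4,-5,1,-3,-1]
j=5: -3≤-1, i=4, swap(4,5) ⇒ [-2,-6,-4,-5,-3,1,-1]
(after j=5) A = [-2,-6,-4,-5,-3,1,-1]

[-2,-6,-4,-5,-3,1,-1]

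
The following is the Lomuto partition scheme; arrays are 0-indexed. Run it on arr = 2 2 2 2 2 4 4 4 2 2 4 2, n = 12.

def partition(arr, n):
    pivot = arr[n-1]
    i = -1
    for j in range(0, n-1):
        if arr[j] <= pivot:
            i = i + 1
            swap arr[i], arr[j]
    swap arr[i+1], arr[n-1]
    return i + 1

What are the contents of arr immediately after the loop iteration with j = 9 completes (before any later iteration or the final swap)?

pivot = arr[11] = 2; i = -1
j=0: arr[0]=2 ≤ 2 → i=0, swap arr[0],arr[0] (no change) → 2 2 2 2 2 4 4 4 2 2 4 2
j=1: arr[1]=2 ≤ 2 → i=1, swap arr[1],arr[1] (no change) → 2 2 2 2 2 4 4 4 2 2 4 2
j=2: arr[2]=2 ≤ 2 → i=2, swap arr[2],arr[2] (no change) → 2 2 2 2 2 4 4 4 2 2 4 2
j=3: arr[3]=2 ≤ 2 → i=3, swap arr[3],arr[3] (no change) → 2 2 2 2 2 4 4 4 2 2 4 2
j=4: arr[4]=2 ≤ 2 → i=4, swap arr[4],arr[4] (no change) → 2 2 2 2 2 4 4 4 2 2 4 2
j=5: arr[5]=4 > 2 → no swap
j=6: arr[6]=4 > 2 → no swap
j=7: arr[7]=4 > 2 → no swap
j=8: arr[8]=2 ≤ 2 → i=5, swap arr[5],arr[8] → 2 2 2 2 2 2 4 4 4 2 4 2
j=9: arr[9]=2 ≤ 2 → i=6, swap arr[6],arr[9] → 2 2 2 2 2 2 2 4 4 4 4 2
(after j=9) arr = 2 2 2 2 2 2 2 4 4 4 4 2

2 2 2 2 2 2 2 4 4 4 4 2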